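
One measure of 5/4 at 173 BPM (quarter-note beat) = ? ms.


Let's work it out.
Quarter-note beat duration = 60000 / 173 ms
Beats per measure (5/4) = 5
One measure = 5 × 60000 / 173 = 300000 / 173 ms
= 1734.1 ms


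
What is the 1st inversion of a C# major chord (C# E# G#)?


Working:
Root position: C# E# G#
1st inversion: move root up an octave
Bass note: E#
Notes (bottom to top) = E# G# C#


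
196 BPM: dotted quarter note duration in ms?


Step by step:
One quarter-note beat = 60000 / BPM = 60000 / 196 ms
Dotted quarter note = 3/2 × quarter note
Duration = 3/2 × 60000 / 196 = 90000 / 196
= 459.2 ms


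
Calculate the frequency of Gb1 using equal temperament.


Step by step:
f = 440 × 2^(n/12) where n = semitones from A4
Gb1: -39 semitones from A4
f = 440 × 2^(-39/12)
f = 46.25 Hz


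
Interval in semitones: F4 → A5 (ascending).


Let's work it out.
Absolute semitone position = octave×12 + chromatic position
F4: 4×12 + 5 = 53
A5: 5×12 + 9 = 69
Difference = 69 - 53 = 16
= 16 semitones


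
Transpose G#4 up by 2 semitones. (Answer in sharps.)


Let's work it out.
G#4: chromatic position 8 in octave 4 → absolute = 4×12 + 8 = 56
Transpose up 2: 56 + 2 = 58
58 = 4×12 + 10 → A# in octave 4
Result = A#4


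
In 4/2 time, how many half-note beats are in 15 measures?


Time signature 4/2: the bottom number 2 means the half note gets one count
The top number 4 means 4 half-note beats per measure
Total = 4 × 15 measures
= 60 half-note beats


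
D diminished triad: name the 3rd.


Diminished triad = root + minor 3rd (3 semitones) + diminished 5th (6 semitones)
A triad on D stacks thirds, so the chord tones use letter names D-F-A
Root: D
Minor 3rd above D: F
Diminished 5th above D: Ab
The 3rd = F


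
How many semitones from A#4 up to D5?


Step by step:
Absolute semitone position = octave×12 + chromatic position
A#4: 4×12 + 10 = 58
D5: 5×12 + 2 = 62
Difference = 62 - 58 = 4
= 4 semitones


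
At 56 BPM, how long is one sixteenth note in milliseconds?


One quarter-note beat = 60000 / BPM = 60000 / 56 ms
Sixteenth note = 1/4 × quarter note
Duration = 1/4 × 60000 / 56 = 15000 / 56
= 267.9 ms


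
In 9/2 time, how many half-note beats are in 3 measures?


Reasoning:
Time signature 9/2: the bottom number 2 means the half note gets one count
The top number 9 means 9 half-note beats per measure
Total = 9 × 3 measures
= 27 half-note beats


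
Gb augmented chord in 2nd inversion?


Root position: Gb Bb D
2nd inversion: move root and 3rd up an octave
Bass note: D
Notes (bottom to top) = D Gb Bb


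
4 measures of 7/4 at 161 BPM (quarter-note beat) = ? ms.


Working:
Quarter-note beat duration = 60000 / 161 ms
Beats per measure (7/4) = 7
One measure = 7 × 60000 / 161 = 420000 / 161 ms
4 measures = 4 × 420000 / 161 = 1680000 / 161
= 10434.8 ms


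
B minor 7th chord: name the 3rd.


Reasoning:
Minor 7th chord = root + minor 3rd + perfect 5th + minor 7th
Seventh chords stack in thirds, so the letter names are B-D-F-A
Root: B
Minor 3rd above B: D
Perfect 5th above B: F#
Minor 7th above B: A
The 3rd = D


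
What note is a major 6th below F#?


Working:
A 6th spans 6 letter names, so from F we land on A
A major 6th = 9 semitones below F#
Spell A at that pitch: A
= A


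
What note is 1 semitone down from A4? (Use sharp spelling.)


A4: chromatic position 9 in octave 4 → absolute = 4×12 + 9 = 57
Transpose down 1: 57 - 1 = 56
56 = 4×12 + 8 → G# in octave 4
Result = G#4


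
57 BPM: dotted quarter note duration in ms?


One quarter-note beat = 60000 / BPM = 60000 / 57 ms
Dotted quarter note = 3/2 × quarter note
Duration = 3/2 × 60000 / 57 = 90000 / 57
= 1578.9 ms


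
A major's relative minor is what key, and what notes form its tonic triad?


The relative minor shares the major's key signature and starts on its 6th degree
6th degree = a major 6th above the tonic; a major 6th above A is F#
→ relative minor of A major is F# minor
Tonic triad of F# minor = root + minor 3rd + perfect 5th = F# A C#
= F# minor; triad = F# A C#


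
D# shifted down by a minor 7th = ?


Working:
minor 7th: 7 letter names, 10 semitones
Letter: D - 6 → E
Pitch: D# - 10 semitones, spelled as an E → E#
= E#


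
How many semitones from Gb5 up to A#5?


Absolute semitone position = octave×12 + chromatic position
Gb5: 5×12 + 6 = 66
A#5: 5×12 + 10 = 70
Difference = 70 - 66 = 4
= 4 semitones


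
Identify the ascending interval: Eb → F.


Letter names: E → F spans 2 letter names → a 2nd
Semitones: Eb → F = 2 half-steps
A 2nd of 2 semitones is a major 2nd
= major 2nd


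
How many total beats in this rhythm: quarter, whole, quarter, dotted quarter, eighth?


Step by step:
Beat values:
  quarter = 1 beat
  whole = 4 beats
  quarter = 1 beat
  dotted quarter = 1.5 beats
  eighth = 0.5 beats
Sum = 1 + 4 + 1 + 1.5 + 0.5
= 8 beats


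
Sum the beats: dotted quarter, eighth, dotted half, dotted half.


Working:
Beat values:
  dotted quarter = 1.5 beats
  eighth = 0.5 beats
  dotted half = 3 beats
  dotted half = 3 beats
Sum = 1.5 + 0.5 + 3 + 3
= 8 beats


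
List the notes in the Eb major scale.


Step by step:
Major scale pattern: W-W-H-W-W-W-H (2-2-1-2-2-2-1 semitones)
Starting from Eb:
  Eb + 2 semitones → F
  F + 2 semitones → G
  G + 1 semitone → Ab
  Ab + 2 semitones → Bb
  Bb + 2 semitones → C
  C + 2 semitones → D
  D + 1 semitone → Eb
Scale = Eb F G Ab Bb C D


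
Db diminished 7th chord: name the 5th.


Reasoning:
Diminished 7th chord = root + minor 3rd + diminished 5th + diminished 7th
Seventh chords stack in thirds, so the letter names are D-F-A-C
Root: Db
Minor 3rd above Db: Fb
Diminished 5th above Db: Abb
Diminished 7th above Db: Cbb
The 5th = Abb


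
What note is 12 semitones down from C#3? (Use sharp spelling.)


Working:
C#3: chromatic position 1 in octave 3 → absolute = 3×12 + 1 = 37
Transpose down 12: 37 - 12 = 25
25 = 2×12 + 1 → C# in octave 2
Result = C#2


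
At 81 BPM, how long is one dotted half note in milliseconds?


Solution.
One quarter-note beat = 60000 / BPM = 60000 / 81 ms
Dotted half note = 3 × quarter note
Duration = 3 × 60000 / 81 = 180000 / 81
= 2222.2 ms


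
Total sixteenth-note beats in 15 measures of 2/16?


Time signature 2/16: the bottom number 16 means the sixteenth note gets one count
The top number 2 means 2 sixteenth-note beats per measure
Total = 2 × 15 measures
= 30 sixteenth-note beats


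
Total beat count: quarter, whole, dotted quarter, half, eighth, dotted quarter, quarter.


Let's work it out.
Beat values:
  quarter = 1 beat
  whole = 4 beats
  dotted quarter = 1.5 beats
  half = 2 beats
  eighth = 0.5 beats
  dotted quarter = 1.5 beats
  quarter = 1 beat
Sum = 1 + 4 + 1.5 + 2 + 0.5 + 1.5 + 1
= 11.5 beats


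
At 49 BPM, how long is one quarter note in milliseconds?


Solution.
One quarter-note beat = 60000 / BPM = 60000 / 49 ms
Duration = 60000 / 49
= 1224.5 ms


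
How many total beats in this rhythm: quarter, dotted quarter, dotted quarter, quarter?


Beat values:
  quarter = 1 beat
  dotted quarter = 1.5 beats
  dotted quarter = 1.5 beats
  quarter = 1 beat
Sum = 1 + 1.5 + 1.5 + 1
= 5 beats


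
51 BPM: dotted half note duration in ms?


Step by step:
One quarter-note beat = 60000 / BPM = 60000 / 51 ms
Dotted half note = 3 × quarter note
Duration = 3 × 60000 / 51 = 180000 / 51
= 3529.4 ms


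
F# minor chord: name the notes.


Step by step:
Minor triad = root + minor 3rd (3 semitones) + perfect 5th (7 semitones)
A triad on F# stacks thirds, so the chord tones use letter names F-A-C
Root: F#
Minor 3rd above F#: A
Perfect 5th above F#: C#
Chord = F# A C#


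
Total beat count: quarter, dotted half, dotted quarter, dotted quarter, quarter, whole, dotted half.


Working:
Beat values:
  quarter = 1 beat
  dotted half = 3 beats
  dotted quarter = 1.5 beats
  dotted quarter = 1.5 beats
  quarter = 1 beat
  whole = 4 beats
  dotted half = 3 beats
Sum = 1 + 3 + 1.5 + 1.5 + 1 + 4 + 3
= 15 beats


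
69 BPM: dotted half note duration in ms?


Working:
One quarter-note beat = 60000 / BPM = 60000 / 69 ms
Dotted half note = 3 × quarter note
Duration = 3 × 60000 / 69 = 180000 / 69
= 2608.7 ms


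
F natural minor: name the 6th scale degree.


Natural minor scale pattern: W-H-W-W-H-W-W (2-1-2-2-1-2-2 semitones)
Starting from F:
  F + 2 semitones → G
  G + 1 semitone → Ab
  Ab + 2 semitones → Bb
  Bb + 2 semitones → C
  C + 1 semitone → Db
  Db + 2 semitones → Eb
  Eb + 2 semitones → F
Scale: F G Ab Bb C Db Eb
Degree 6 = Db


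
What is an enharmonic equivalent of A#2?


Enharmonic notes sound the same pitch but are spelled with different letter names
A# and Bb name the same pitch class
= Bb2


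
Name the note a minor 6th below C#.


Working:
A 6th spans 6 letter names, so from C we land on E
A minor 6th = 8 semitones below C#
Spell E at that pitch: E#
= E#


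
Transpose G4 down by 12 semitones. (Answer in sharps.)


Reasoning:
G4: chromatic position 7 in octave 4 → absolute = 4×12 + 7 = 55
Transpose down 12: 55 - 12 = 43
43 = 3×12 + 7 → G in octave 3
Result = G3


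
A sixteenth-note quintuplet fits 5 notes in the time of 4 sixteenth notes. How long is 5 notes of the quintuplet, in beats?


Solution.
Quintuplet: 5 notes occupy the space of 4 sixteenth notes
Space = 4 × 1/4 = 1 beat
Each quintuplet note = 1 / 5 = 1/5 beats
5 notes = 5 × 1/5 = 1
= 1 beat


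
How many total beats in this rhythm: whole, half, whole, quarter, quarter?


Reasoning:
Beat values:
  whole = 4 beats
  half = 2 beats
  whole = 4 beats
  quarter = 1 beat
  quarter = 1 beat
Sum = 4 + 2 + 4 + 1 + 1
= 12 beats


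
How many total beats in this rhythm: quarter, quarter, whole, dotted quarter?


Reasoning:
Beat values:
  quarter = 1 beat
  quarter = 1 beat
  whole = 4 beats
  dotted quarter = 1.5 beats
Sum = 1 + 1 + 4 + 1.5
= 7.5 beats


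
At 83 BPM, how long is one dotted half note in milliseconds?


Step by step:
One quarter-note beat = 60000 / BPM = 60000 / 83 ms
Dotted half note = 3 × quarter note
Duration = 3 × 60000 / 83 = 180000 / 83
= 2168.7 ms


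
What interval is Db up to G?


Solution.
Letter names: D → G spans 4 letter names → a 4th
Semitones: Db → G = 6 half-steps
A 4th of 6 semitones is an augmented 4th
= augmented 4th


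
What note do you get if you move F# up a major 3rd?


Solution.
major 3rd: 3 letter names, 4 semitones
Letter: F + 2 → A
Pitch: F# + 4 semitones, spelled as an A → A#
= A#


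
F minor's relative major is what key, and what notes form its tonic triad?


Reasoning:
The relative major shares the key signature and is a minor 3rd above the minor tonic
A minor 3rd above F is Ab
→ relative major of F minor is Ab major
Tonic triad of Ab major = root + major 3rd + perfect 5th = Ab C Eb
= Ab major; triad = Ab C Eb


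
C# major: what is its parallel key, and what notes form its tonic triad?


Reasoning:
Parallel keys share the same tonic but differ in mode
C# major → parallel is C# minor
Tonic triad of C# minor = C# E G#
= C# minor; triad = C# E G#


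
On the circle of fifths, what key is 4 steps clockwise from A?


Step by step:
Each clockwise step on the circle of fifths moves up a perfect 5th
From A: A → E → B → F#/Gb → Db
= Db


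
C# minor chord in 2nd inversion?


Root position: C# E G#
2nd inversion: move root and 3rd up an octave
Bass note: G#
Notes (bottom to top) = G# C# E


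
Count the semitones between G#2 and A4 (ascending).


Reasoning:
Absolute semitone position = octave×12 + chromatic position
G#2: 2×12 + 8 = 32
A4: 4×12 + 9 = 57
Difference = 57 - 32 = 25
= 25 semitones


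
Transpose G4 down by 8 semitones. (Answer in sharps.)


G4: chromatic position 7 in octave 4 → absolute = 4×12 + 7 = 55
Transpose down 8: 55 - 8 = 47
47 = 3×12 + 11 → B in octave 3
Result = B3


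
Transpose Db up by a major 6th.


Let's work it out.
major 6th: 6 letter names, 9 semitones
Letter: D + 5 → B
Pitch: Db + 9 semitones, spelled as a B → Bb
= Bb


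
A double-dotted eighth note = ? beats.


Solution.
Base eighth note = 1/2 beats
Dot 1 adds half the previous value: +1/4
Dot 2 adds half the previous value: +1/8
One double-dotted eighth = 1/2 + 1/4 + 1/8 = 7/8
= 7/8 beats


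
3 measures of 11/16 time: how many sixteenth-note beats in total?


Step by step:
Time signature 11/16: the bottom number 16 means the sixteenth note gets one count
The top number 11 means 11 sixteenth-note beats per measure
Total = 11 × 3 measures
= 33 sixteenth-note beats


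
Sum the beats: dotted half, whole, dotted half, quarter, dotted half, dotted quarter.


Step by step:
Beat values:
  dotted half = 3 beats
  whole = 4 beats
  dotted half = 3 beats
  quarter = 1 beat
  dotted half = 3 beats
  dotted quarter = 1.5 beats
Sum = 3 + 4 + 3 + 1 + 3 + 1.5
= 15.5 beats


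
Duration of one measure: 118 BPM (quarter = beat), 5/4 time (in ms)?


Solution.
Quarter-note beat duration = 60000 / 118 ms
Beats per measure (5/4) = 5
One measure = 5 × 60000 / 118 = 300000 / 118 ms
= 2542.4 ms


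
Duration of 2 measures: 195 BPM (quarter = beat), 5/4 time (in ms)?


Quarter-note beat duration = 60000 / 195 ms
Beats per measure (5/4) = 5
One measure = 5 × 60000 / 195 = 300000 / 195 ms
2 measures = 2 × 300000 / 195 = 600000 / 195
= 3076.9 ms


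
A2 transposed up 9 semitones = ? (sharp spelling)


A2: chromatic position 9 in octave 2 → absolute = 2×12 + 9 = 33
Transpose up 9: 33 + 9 = 42
42 = 3×12 + 6 → F# in octave 3
Result = F#3


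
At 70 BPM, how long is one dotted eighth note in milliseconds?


Solution.
One quarter-note beat = 60000 / BPM = 60000 / 70 ms
Dotted eighth note = 3/4 × quarter note
Duration = 3/4 × 60000 / 70 = 45000 / 70
= 642.9 ms


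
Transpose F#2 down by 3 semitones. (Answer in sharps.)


Reasoning:
F#2: chromatic position 6 in octave 2 → absolute = 2×12 + 6 = 30
Transpose down 3: 30 - 3 = 27
27 = 2×12 + 3 → D# in octave 2
Result = D#2


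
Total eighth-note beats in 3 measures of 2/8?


Time signature 2/8: the bottom number 8 means the eighth note gets one count
The top number 2 means 2 eighth-note beats per measure
Total = 2 × 3 measures
= 6 eighth-note beats


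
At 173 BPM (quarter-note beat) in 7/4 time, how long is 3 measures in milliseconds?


Let's work it out.
Quarter-note beat duration = 60000 / 173 ms
Beats per measure (7/4) = 7
One measure = 7 × 60000 / 173 = 420000 / 173 ms
3 measures = 3 × 420000 / 173 = 1260000 / 173
= 7283.2 ms


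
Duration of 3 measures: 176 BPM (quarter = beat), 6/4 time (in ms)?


Quarter-note beat duration = 60000 / 176 ms
Beats per measure (6/4) = 6
One measure = 6 × 60000 / 176 = 360000 / 176 ms
3 measures = 3 × 360000 / 176 = 1080000 / 176
= 6136.4 ms


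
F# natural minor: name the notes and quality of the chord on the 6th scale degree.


Let's work it out.
F# natural minor scale: F# G# A B C# D E
Diatonic triad on degree 6 stacks scale notes 6, 1, 3: D F# A
D→F# = 4 semitones; D→A = 7 semitones → major triad
= D F# A (major)


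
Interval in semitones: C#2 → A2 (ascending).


Absolute semitone position = octave×12 + chromatic position
C#2: 2×12 + 1 = 25
A2: 2×12 + 9 = 33
Difference = 33 - 25 = 8
= 8 semitones


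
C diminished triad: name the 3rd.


Working:
Diminished triad = root + minor 3rd (3 semitones) + diminished 5th (6 semitones)
A triad on C stacks thirds, so the chord tones use letter names C-E-G
Root: C
Minor 3rd above C: Eb
Diminished 5th above C: Gb
The 3rd = Eb


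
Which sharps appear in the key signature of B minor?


Working:
Sharp minor keys follow the circle of fifths: A(0), E(1), B(2), F#(3), C#(4), G#(5), D#(6), A#(7)
B minor has 2 sharps
Order of sharps: F# C# G# D# A# E# B# → first 2: F#, C#
= F#, C#


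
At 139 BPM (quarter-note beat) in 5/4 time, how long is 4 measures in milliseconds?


Let's work it out.
Quarter-note beat duration = 60000 / 139 ms
Beats per measure (5/4) = 5
One measure = 5 × 60000 / 139 = 300000 / 139 ms
4 measures = 4 × 300000 / 139 = 1200000 / 139
= 8633.1 ms


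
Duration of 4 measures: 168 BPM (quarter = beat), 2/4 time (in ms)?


Solution.
Quarter-note beat duration = 60000 / 168 ms
Beats per measure (2/4) = 2
One measure = 2 × 60000 / 168 = 120000 / 168 ms
4 measures = 4 × 120000 / 168 = 480000 / 168
= 2857.1 ms


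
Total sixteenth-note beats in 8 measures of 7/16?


Working:
Time signature 7/16: the bottom number 16 means the sixteenth note gets one count
The top number 7 means 7 sixteenth-note beats per measure
Total = 7 × 8 measures
= 56 sixteenth-note beats


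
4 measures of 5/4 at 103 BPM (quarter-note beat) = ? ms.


Step by step:
Quarter-note beat duration = 60000 / 103 ms
Beats per measure (5/4) = 5
One measure = 5 × 60000 / 103 = 300000 / 103 ms
4 measures = 4 × 300000 / 103 = 1200000 / 103
= 11650.5 ms


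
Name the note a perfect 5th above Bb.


A 5th spans 5 letter names, so from B we land on F
A perfect 5th = 7 semitones above Bb
Spell F at that pitch: F
= F


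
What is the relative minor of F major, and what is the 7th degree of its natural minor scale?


Let's work it out.
The relative minor shares the major's key signature and starts on its 6th degree
6th degree = a major 6th above the tonic; a major 6th above F is D
→ relative minor of F major is D minor
D natural minor scale: D E F G A Bb C
= D minor; 7th degree = C


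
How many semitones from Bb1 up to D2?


Solution.
Absolute semitone position = octave×12 + chromatic position
Bb1: 1×12 + 10 = 22
D2: 2×12 + 2 = 26
Difference = 26 - 22 = 4
= 4 semitones


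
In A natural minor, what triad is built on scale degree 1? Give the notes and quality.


Solution.
A natural minor scale: A B C D E F G
Diatonic triad on degree 1 stacks scale notes 1, 3, 5: A C E
A→C = 3 semitones; A→E = 7 semitones → minor triad
= A C E (minor)


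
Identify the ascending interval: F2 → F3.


Working:
Letter names: F → F spans 8 letter names → an octave
Semitones: F2 → F3 = 12 half-steps
An octave of 12 semitones is a perfect octave
= perfect octave


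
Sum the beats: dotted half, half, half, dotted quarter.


Working:
Beat values:
  dotted half = 3 beats
  half = 2 beats
  half = 2 beats
  dotted quarter = 1.5 beats
Sum = 3 + 2 + 2 + 1.5
= 8.5 beats


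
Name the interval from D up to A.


Letter names: D → A spans 5 letter names → a 5th
Semitones: D → A = 7 half-steps
A 5th of 7 semitones is a perfect 5th
= perfect 5th


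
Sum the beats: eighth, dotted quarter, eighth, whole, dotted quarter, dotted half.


Solution.
Beat values:
  eighth = 0.5 beats
  dotted quarter = 1.5 beats
  eighth = 0.5 beats
  whole = 4 beats
  dotted quarter = 1.5 beats
  dotted half = 3 beats
Sum = 0.5 + 1.5 + 0.5 + 4 + 1.5 + 3
= 11 beats


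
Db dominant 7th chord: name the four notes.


Dominant 7th chord = root + major 3rd + perfect 5th + minor 7th
Seventh chords stack in thirds, so the letter names are D-F-A-C
Root: Db
Major 3rd above Db: F
Perfect 5th above Db: Ab
Minor 7th above Db: Cb
Chord = Db F Ab Cb


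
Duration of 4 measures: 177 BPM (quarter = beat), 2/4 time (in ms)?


Quarter-note beat duration = 60000 / 177 ms
Beats per measure (2/4) = 2
One measure = 2 × 60000 / 177 = 120000 / 177 ms
4 measures = 4 × 120000 / 177 = 480000 / 177
= 2711.9 ms


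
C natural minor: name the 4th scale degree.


Solution.
Natural minor scale pattern: W-H-W-W-H-W-W (2-1-2-2-1-2-2 semitones)
Starting from C:
  C + 2 semitones → D
  D + 1 semitone → Eb
  Eb + 2 semitones → F
  F + 2 semitones → G
  G + 1 semitone → Ab
  Ab + 2 semitones → Bb
  Bb + 2 semitones → C
Scale: C D Eb F G Ab Bb
Degree 4 = F


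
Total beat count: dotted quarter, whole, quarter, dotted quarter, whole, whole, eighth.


Reasoning:
Beat values:
  dotted quarter = 1.5 beats
  whole = 4 beats
  quarter = 1 beat
  dotted quarter = 1.5 beats
  whole = 4 beats
  whole = 4 beats
  eighth = 0.5 beats
Sum = 1.5 + 4 + 1 + 1.5 + 4 + 4 + 0.5
= 16.5 beats


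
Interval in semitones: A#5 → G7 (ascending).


Step by step:
Absolute semitone position = octave×12 + chromatic position
A#5: 5×12 + 10 = 70
G7: 7×12 + 7 = 91
Difference = 91 - 70 = 21
= 21 semitones


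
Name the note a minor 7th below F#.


A 7th spans 7 letter names, so from F we land on G
A minor 7th = 10 semitones below F#
Spell G at that pitch: G#
= G#


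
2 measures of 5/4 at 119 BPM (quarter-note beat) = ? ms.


Quarter-note beat duration = 60000 / 119 ms
Beats per measure (5/4) = 5
One measure = 5 × 60000 / 119 = 300000 / 119 ms
2 measures = 2 × 300000 / 119 = 600000 / 119
= 5042.0 ms


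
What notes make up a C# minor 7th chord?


Minor 7th chord = root + minor 3rd + perfect 5th + minor 7th
Seventh chords stack in thirds, so the letter names are C-E-G-B
Root: C#
Minor 3rd above C#: E
Perfect 5th above C#: G#
Minor 7th above C#: B
Chord = C# E G# B


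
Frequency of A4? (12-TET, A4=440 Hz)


Reasoning:
f = 440 × 2^(n/12) where n = semitones from A4
A4: 0 semitones from A4
f = 440 × 2^(0/12)
f = 440.00 Hz


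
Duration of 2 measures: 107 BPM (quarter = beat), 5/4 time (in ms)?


Quarter-note beat duration = 60000 / 107 ms
Beats per measure (5/4) = 5
One measure = 5 × 60000 / 107 = 300000 / 107 ms
2 measures = 2 × 300000 / 107 = 600000 / 107
= 5607.5 ms


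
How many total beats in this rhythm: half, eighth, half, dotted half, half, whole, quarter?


Reasoning:
Beat values:
  half = 2 beats
  eighth = 0.5 beats
  half = 2 beats
  dotted half = 3 beats
  half = 2 beats
  whole = 4 beats
  quarter = 1 beat
Sum = 2 + 0.5 + 2 + 3 + 2 + 4 + 1
= 14.5 beats


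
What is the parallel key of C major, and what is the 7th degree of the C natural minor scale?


Parallel keys share the same tonic but differ in mode
C major → parallel is C minor
C natural minor scale: C D Eb F G Ab Bb
= C minor; 7th degree = Bb


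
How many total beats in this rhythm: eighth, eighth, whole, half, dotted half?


Solution.
Beat values:
  eighth = 0.5 beats
  eighth = 0.5 beats
  whole = 4 beats
  half = 2 beats
  dotted half = 3 beats
Sum = 0.5 + 0.5 + 4 + 2 + 3
= 10 beats


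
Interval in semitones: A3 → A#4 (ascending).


Reasoning:
Absolute semitone position = octave×12 + chromatic position
A3: 3×12 + 9 = 45
A#4: 4×12 + 10 = 58
Difference = 58 - 45 = 13
= 13 semitones


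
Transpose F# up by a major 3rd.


Reasoning:
major 3rd: 3 letter names, 4 semitones
Letter: F + 2 → A
Pitch: F# + 4 semitones, spelled as an A → A#
= A#


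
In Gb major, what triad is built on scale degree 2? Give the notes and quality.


Reasoning:
Gb major scale: Gb Ab Bb Cb Db Eb F
Diatonic triad on degree 2 stacks scale notes 2, 4, 6: Ab Cb Eb
Ab→Cb = 3 semitones; Ab→Eb = 7 semitones → minor triad
= Ab Cb Eb (minor)


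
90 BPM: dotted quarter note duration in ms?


Reasoning:
One quarter-note beat = 60000 / BPM = 60000 / 90 ms
Dotted quarter note = 3/2 × quarter note
Duration = 3/2 × 60000 / 90 = 90000 / 90
= 1000.0 ms


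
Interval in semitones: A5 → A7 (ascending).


Step by step:
Absolute semitone position = octave×12 + chromatic position
A5: 5×12 + 9 = 69
A7: 7×12 + 9 = 93
Difference = 93 - 69 = 24
= 24 semitones


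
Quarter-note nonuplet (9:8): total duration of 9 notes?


Solution.
Nonuplet: 9 notes occupy the space of 8 quarter notes
Space = 8 × 1 = 8 beats
Each nonuplet note = 8 / 9 = 8/9 beats
9 notes = 9 × 8/9 = 8
= 8 beats


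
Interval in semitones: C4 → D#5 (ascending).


Absolute semitone position = octave×12 + chromatic position
C4: 4×12 + 0 = 48
D#5: 5×12 + 3 = 63
Difference = 63 - 48 = 15
= 15 semitones


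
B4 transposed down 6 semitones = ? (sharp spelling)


Let's work it out.
B4: chromatic position 11 in octave 4 → absolute = 4×12 + 11 = 59
Transpose down 6: 59 - 6 = 53
53 = 4×12 + 5 → F in octave 4
Result = F4


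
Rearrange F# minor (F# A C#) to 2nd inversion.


Step by step:
Root position: F# A C#
2nd inversion: move root and 3rd up an octave
Bass note: C#
Notes (bottom to top) = C# F# A


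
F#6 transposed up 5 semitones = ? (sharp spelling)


Solution.
F#6: chromatic position 6 in octave 6 → absolute = 6×12 + 6 = 78
Transpose up 5: 78 + 5 = 83
83 = 6×12 + 11 → B in octave 6
Result = B6


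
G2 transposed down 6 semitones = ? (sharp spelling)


Step by step:
G2: chromatic position 7 in octave 2 → absolute = 2×12 + 7 = 31
Transpose down 6: 31 - 6 = 25
25 = 2×12 + 1 → C# in octave 2
Result = C#2


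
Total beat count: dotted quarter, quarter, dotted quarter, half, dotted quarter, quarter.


Working:
Beat values:
  dotted quarter = 1.5 beats
  quarter = 1 beat
  dotted quarter = 1.5 beats
  half = 2 beats
  dotted quarter = 1.5 beats
  quarter = 1 beat
Sum = 1.5 + 1 + 1.5 + 2 + 1.5 + 1
= 8.5 beats


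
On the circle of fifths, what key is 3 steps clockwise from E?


Solution.
Each clockwise step on the circle of fifths moves up a perfect 5th
From E: E → B → F#/Gb → Db
= Db


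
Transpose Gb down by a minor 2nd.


minor 2nd: 2 letter names, 1 semitones
Letter: G - 1 → F
Pitch: Gb - 1 semitones, spelled as an F → F
= F


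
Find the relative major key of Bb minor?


Reasoning:
The relative major shares the key signature and is a minor 3rd above the minor tonic
A minor 3rd above Bb is Db
→ relative major of Bb minor is Db major
= Db major


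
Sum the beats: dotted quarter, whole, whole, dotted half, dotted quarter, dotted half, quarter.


Reasoning:
Beat values:
  dotted quarter = 1.5 beats
  whole = 4 beats
  whole = 4 beats
  dotted half = 3 beats
  dotted quarter = 1.5 beats
  dotted half = 3 beats
  quarter = 1 beat
Sum = 1.5 + 4 + 4 + 3 + 1.5 + 3 + 1
= 18 beats


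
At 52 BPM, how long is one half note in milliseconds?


One quarter-note beat = 60000 / BPM = 60000 / 52 ms
Half note = 2 × quarter note
Duration = 2 × 60000 / 52 = 120000 / 52
= 2307.7 ms


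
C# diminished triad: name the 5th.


Let's work it out.
Diminished triad = root + minor 3rd (3 semitones) + diminished 5th (6 semitones)
A triad on C# stacks thirds, so the chord tones use letter names C-E-G
Root: C#
Minor 3rd above C#: E
Diminished 5th above C#: G
The 5th = G


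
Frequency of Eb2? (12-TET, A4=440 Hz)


Reasoning:
f = 440 × 2^(n/12) where n = semitones from A4
Eb2: -30 semitones from A4
f = 440 × 2^(-30/12)
f = 77.78 Hz


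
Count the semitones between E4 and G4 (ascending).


Absolute semitone position = octave×12 + chromatic position
E4: 4×12 + 4 = 52
G4: 4×12 + 7 = 55
Difference = 55 - 52 = 3
= 3 semitones


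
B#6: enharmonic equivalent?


Step by step:
Enharmonic notes sound the same pitch but are spelled with different letter names
B# and C name the same pitch class
Octave numbers change at C, so B#6 = C7
= C7


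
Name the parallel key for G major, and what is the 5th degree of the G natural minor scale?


Reasoning:
Parallel keys share the same tonic but differ in mode
G major → parallel is G minor
G natural minor scale: G A Bb C D Eb F
= G minor; 5th degree = D


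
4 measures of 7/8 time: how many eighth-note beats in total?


Time signature 7/8: the bottom number 8 means the eighth note gets one count
The top number 7 means 7 eighth-note beats per measure
Total = 7 × 4 measures
= 28 eighth-note beats


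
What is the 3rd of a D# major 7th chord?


Major 7th chord = root + major 3rd + perfect 5th + major 7th
Seventh chords stack in thirds, so the letter names are D-F-A-C
Root: D#
Major 3rd above D#: F##
Perfect 5th above D#: A#
Major 7th above D#: C##
The 3rd = F##


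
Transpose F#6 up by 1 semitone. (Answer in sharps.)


F#6: chromatic position 6 in octave 6 → absolute = 6×12 + 6 = 78
Transpose up 1: 78 + 1 = 79
79 = 6×12 + 7 → G in octave 6
Result = G6


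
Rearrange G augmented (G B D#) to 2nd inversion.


Reasoning:
Root position: G B D#
2nd inversion: move root and 3rd up an octave
Bass note: D#
Notes (bottom to top) = D# G B


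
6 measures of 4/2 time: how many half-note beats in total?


Step by step:
Time signature 4/2: the bottom number 2 means the half note gets one count
The top number 4 means 4 half-note beats per measure
Total = 4 × 6 measures
= 24 half-note beats


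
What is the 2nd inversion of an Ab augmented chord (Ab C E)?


Root position: Ab C E
2nd inversion: move root and 3rd up an octave
Bass note: E
Notes (bottom to top) = E Ab C


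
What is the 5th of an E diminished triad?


Step by step:
Diminished triad = root + minor 3rd (3 semitones) + diminished 5th (6 semitones)
A triad on E stacks thirds, so the chord tones use letter names E-G-B
Root: E
Minor 3rd above E: G
Diminished 5th above E: Bb
The 5th = Bb


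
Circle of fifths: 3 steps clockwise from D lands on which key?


Reasoning:
Each clockwise step on the circle of fifths moves up a perfect 5th
From D: D → A → E → B
= B


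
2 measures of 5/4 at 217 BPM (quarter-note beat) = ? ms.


Reasoning:
Quarter-note beat duration = 60000 / 217 ms
Beats per measure (5/4) = 5
One measure = 5 × 60000 / 217 = 300000 / 217 ms
2 measures = 2 × 300000 / 217 = 600000 / 217
= 2765.0 ms


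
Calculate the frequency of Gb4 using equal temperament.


Solution.
f = 440 × 2^(n/12) where n = semitones from A4
Gb4: -3 semitones from A4
f = 440 × 2^(-3/12)
f = 369.99 Hz


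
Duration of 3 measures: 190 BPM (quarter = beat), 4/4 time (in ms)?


Quarter-note beat duration = 60000 / 190 ms
Beats per measure (4/4) = 4
One measure = 4 × 60000 / 190 = 240000 / 190 ms
3 measures = 3 × 240000 / 190 = 720000 / 190
= 3789.5 ms


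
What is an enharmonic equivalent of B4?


Solution.
Enharmonic notes sound the same pitch but are spelled with different letter names
B and Cb name the same pitch class
Octave numbers change at C, so B4 = Cb5
= Cb5


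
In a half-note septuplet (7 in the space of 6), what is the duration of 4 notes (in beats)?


Let's work it out.
Septuplet: 7 notes occupy the space of 6 half notes
Space = 6 × 2 = 12 beats
Each septuplet note = 12 / 7 = 12/7 beats
4 notes = 4 × 12/7 = 48/7
= 48/7 beats


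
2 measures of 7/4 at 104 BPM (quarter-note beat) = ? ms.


Quarter-note beat duration = 60000 / 104 ms
Beats per measure (7/4) = 7
One measure = 7 × 60000 / 104 = 420000 / 104 ms
2 measures = 2 × 420000 / 104 = 840000 / 104
= 8076.9 ms


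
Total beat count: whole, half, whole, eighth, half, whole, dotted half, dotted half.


Working:
Beat values:
  whole = 4 beats
  half = 2 beats
  whole = 4 beats
  eighth = 0.5 beats
  half = 2 beats
  whole = 4 beats
  dotted half = 3 beats
  dotted half = 3 beats
Sum = 4 + 2 + 4 + 0.5 + 2 + 4 + 3 + 3
= 22.5 beats


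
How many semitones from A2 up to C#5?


Absolute semitone position = octave×12 + chromatic position
A2: 2×12 + 9 = 33
C#5: 5×12 + 1 = 61
Difference = 61 - 33 = 28
= 28 semitones


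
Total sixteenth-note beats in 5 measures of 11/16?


Time signature 11/16: the bottom number 16 means the sixteenth note gets one count
The top number 11 means 11 sixteenth-note beats per measure
Total = 11 × 5 measures
= 55 sixteenth-note beats


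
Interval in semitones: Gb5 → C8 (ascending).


Solution.
Absolute semitone position = octave×12 + chromatic position
Gb5: 5×12 + 6 = 66
C8: 8×12 + 0 = 96
Difference = 96 - 66 = 30
= 30 semitones


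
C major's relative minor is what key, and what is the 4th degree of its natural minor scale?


Step by step:
The relative minor shares the major's key signature and starts on its 6th degree
6th degree = a major 6th above the tonic; a major 6th above C is A
→ relative minor of C major is A minor
A natural minor scale: A B C D E F G
= A minor; 4th degree = D


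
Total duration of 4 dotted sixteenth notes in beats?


Base sixteenth note = 1/4 beats
Dot 1 adds half the previous value: +1/8
One dotted sixteenth = 1/4 + 1/8 = 3/8
4 of them = 4 × 3/8 = 3/2
= 3/2 beats


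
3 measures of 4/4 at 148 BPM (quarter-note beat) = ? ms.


Quarter-note beat duration = 60000 / 148 ms
Beats per measure (4/4) = 4
One measure = 4 × 60000 / 148 = 240000 / 148 ms
3 measures = 3 × 240000 / 148 = 720000 / 148
= 4864.9 ms


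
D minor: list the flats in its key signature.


Solution.
Flat minor keys: A(0), D(1), G(2), C(3), F(4), Bb(5), Eb(6), Ab(7)
D minor has 1 flat
Order of flats: Bb Eb Ab Db Gb Cb Fb → first 1: Bb
= Bb


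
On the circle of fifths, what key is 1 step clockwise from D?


Each clockwise step on the circle of fifths moves up a perfect 5th
From D: D → A
= A


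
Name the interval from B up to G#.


Solution.
Letter names: B → G spans 6 letter names → a 6th
Semitones: B → G# = 9 half-steps
A 6th of 9 semitones is a major 6th
= major 6th


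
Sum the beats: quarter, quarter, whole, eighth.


Working:
Beat values:
  quarter = 1 beat
  quarter = 1 beat
  whole = 4 beats
  eighth = 0.5 beats
Sum = 1 + 1 + 4 + 0.5
= 6.5 beats


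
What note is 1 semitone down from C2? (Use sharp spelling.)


Working:
C2: chromatic position 0 in octave 2 → absolute = 2×12 + 0 = 24
Transpose down 1: 24 - 1 = 23
23 = 1×12 + 11 → B in octave 1
Result = B1


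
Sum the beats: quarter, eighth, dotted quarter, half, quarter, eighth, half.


Step by step:
Beat values:
  quarter = 1 beat
  eighth = 0.5 beats
  dotted quarter = 1.5 beats
  half = 2 beats
  quarter = 1 beat
  eighth = 0.5 beats
  half = 2 beats
Sum = 1 + 0.5 + 1.5 + 2 + 1 + 0.5 + 2
= 8.5 beats


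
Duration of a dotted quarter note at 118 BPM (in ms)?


Solution.
One quarter-note beat = 60000 / BPM = 60000 / 118 ms
Dotted quarter note = 3/2 × quarter note
Duration = 3/2 × 60000 / 118 = 90000 / 118
= 762.7 ms


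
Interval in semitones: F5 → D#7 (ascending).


Absolute semitone position = octave×12 + chromatic position
F5: 5×12 + 5 = 65
D#7: 7×12 + 3 = 87
Difference = 87 - 65 = 22
= 22 semitones


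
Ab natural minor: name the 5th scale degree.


Natural minor scale pattern: W-H-W-W-H-W-W (2-1-2-2-1-2-2 semitones)
Starting from Ab:
  Ab + 2 semitones → Bb
  Bb + 1 semitone → Cb
  Cb + 2 semitones → Db
  Db + 2 semitones → Eb
  Eb + 1 semitone → Fb
  Fb + 2 semitones → Gb
  Gb + 2 semitones → Ab
Scale: Ab Bb Cb Db Eb Fb Gb
Degree 5 = Eb


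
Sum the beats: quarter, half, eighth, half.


Working:
Beat values:
  quarter = 1 beat
  half = 2 beats
  eighth = 0.5 beats
  half = 2 beats
Sum = 1 + 2 + 0.5 + 2
= 5.5 beats


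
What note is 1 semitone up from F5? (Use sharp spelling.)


F5: chromatic position 5 in octave 5 → absolute = 5×12 + 5 = 65
Transpose up 1: 65 + 1 = 66
66 = 5×12 + 6 → F# in octave 5
Result = F#5


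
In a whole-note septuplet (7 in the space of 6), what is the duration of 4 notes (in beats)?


Let's work it out.
Septuplet: 7 notes occupy the space of 6 whole notes
Space = 6 × 4 = 24 beats
Each septuplet note = 24 / 7 = 24/7 beats
4 notes = 4 × 24/7 = 96/7
= 96/7 beats


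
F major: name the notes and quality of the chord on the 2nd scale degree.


F major scale: F G A Bb C D E
Diatonic triad on degree 2 stacks scale notes 2, 4, 6: G Bb D
G→Bb = 3 semitones; G→D = 7 semitones → minor triad
= G Bb D (minor)


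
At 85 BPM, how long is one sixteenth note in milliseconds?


Reasoning:
One quarter-note beat = 60000 / BPM = 60000 / 85 ms
Sixteenth note = 1/4 × quarter note
Duration = 1/4 × 60000 / 85 = 15000 / 85
= 176.5 ms


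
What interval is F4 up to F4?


Working:
Letter names: F → F spans 1 letter name → a unison
Semitones: F4 → F4 = 0 half-steps
A unison of 0 semitones is a perfect unison
= perfect unison


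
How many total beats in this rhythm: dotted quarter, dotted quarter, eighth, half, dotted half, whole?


Step by step:
Beat values:
  dotted quarter = 1.5 beats
  dotted quarter = 1.5 beats
  eighth = 0.5 beats
  half = 2 beats
  dotted half = 3 beats
  whole = 4 beats
Sum = 1.5 + 1.5 + 0.5 + 2 + 3 + 4
= 12.5 beats


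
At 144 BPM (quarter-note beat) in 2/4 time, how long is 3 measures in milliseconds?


Let's work it out.
Quarter-note beat duration = 60000 / 144 ms
Beats per measure (2/4) = 2
One measure = 2 × 60000 / 144 = 120000 / 144 ms
3 measures = 3 × 120000 / 144 = 360000 / 144
= 2500.0 ms


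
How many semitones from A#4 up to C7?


Working:
Absolute semitone position = octave×12 + chromatic position
A#4: 4×12 + 10 = 58
C7: 7×12 + 0 = 84
Difference = 84 - 58 = 26
= 26 semitones


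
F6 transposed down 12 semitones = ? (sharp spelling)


Reasoning:
F6: chromatic position 5 in octave 6 → absolute = 6×12 + 5 = 77
Transpose down 12: 77 - 12 = 65
65 = 5×12 + 5 → F in octave 5
Result = F5


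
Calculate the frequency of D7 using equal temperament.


Step by step:
f = 440 × 2^(n/12) where n = semitones from A4
D7: 29 semitones from A4
f = 440 × 2^(29/12)
f = 2349.32 Hz


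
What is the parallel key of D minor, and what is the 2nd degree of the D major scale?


Working:
Parallel keys share the same tonic but differ in mode
D minor → parallel is D major
D major scale: D E F# G A B C#
= D major; 2nd degree = E


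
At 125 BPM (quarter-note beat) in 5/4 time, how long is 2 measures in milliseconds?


Reasoning:
Quarter-note beat duration = 60000 / 125 ms
Beats per measure (5/4) = 5
One measure = 5 × 60000 / 125 = 300000 / 125 ms
2 measures = 2 × 300000 / 125 = 600000 / 125
= 4800.0 ms


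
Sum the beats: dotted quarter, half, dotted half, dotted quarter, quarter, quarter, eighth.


Solution.
Beat values:
  dotted quarter = 1.5 beats
  half = 2 beats
  dotted half = 3 beats
  dotted quarter = 1.5 beats
  quarter = 1 beat
  quarter = 1 beat
  eighth = 0.5 beats
Sum = 1.5 + 2 + 3 + 1.5 + 1 + 1 + 0.5
= 10.5 beats


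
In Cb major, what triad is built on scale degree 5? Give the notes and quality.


Working:
Cb major scale: Cb Db Eb Fb Gb Ab Bb
Diatonic triad on degree 5 stacks scale notes 5, 7, 2: Gb Bb Db
Gb→Bb = 4 semitones; Gb→Db = 7 semitones → major triad
= Gb Bb Db (major)


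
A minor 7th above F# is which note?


Solution.
A 7th spans 7 letter names, so from F we land on E
A minor 7th = 10 semitones above F#
Spell E at that pitch: E
= E


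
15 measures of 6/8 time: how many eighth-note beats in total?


Time signature 6/8: the bottom number 8 means the eighth note gets one count
The top number 6 means 6 eighth-note beats per measure
Total = 6 × 15 measures
= 90 eighth-note beats


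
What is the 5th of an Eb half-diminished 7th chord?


Let's work it out.
Half-diminished 7th chord = root + minor 3rd + diminished 5th + minor 7th
Seventh chords stack in thirds, so the letter names are E-G-B-D
Root: Eb
Minor 3rd above Eb: Gb
Diminished 5th above Eb: Bbb
Minor 7th above Eb: Db
The 5th = Bbb


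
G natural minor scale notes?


Natural minor scale pattern: W-H-W-W-H-W-W (2-1-2-2-1-2-2 semitones)
Starting from G:
  G + 2 semitones → A
  A + 1 semitone → Bb
  Bb + 2 semitones → C
  C + 2 semitones → D
  D + 1 semitone → Eb
  Eb + 2 semitones → F
  F + 2 semitones → G
Scale = G A Bb C D Eb F


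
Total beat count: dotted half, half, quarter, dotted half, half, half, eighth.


Let's work it out.
Beat values:
  dotted half = 3 beats
  half = 2 beats
  quarter = 1 beat
  dotted half = 3 beats
  half = 2 beats
  half = 2 beats
  eighth = 0.5 beats
Sum = 3 + 2 + 1 + 3 + 2 + 2 + 0.5
= 13.5 beats


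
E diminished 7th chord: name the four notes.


Working:
Diminished 7th chord = root + minor 3rd + diminished 5th + diminished 7th
Seventh chords stack in thirds, so the letter names are E-G-B-D
Root: E
Minor 3rd above E: G
Diminished 5th above E: Bb
Diminished 7th above E: Db
Chord = E G Bb Db
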